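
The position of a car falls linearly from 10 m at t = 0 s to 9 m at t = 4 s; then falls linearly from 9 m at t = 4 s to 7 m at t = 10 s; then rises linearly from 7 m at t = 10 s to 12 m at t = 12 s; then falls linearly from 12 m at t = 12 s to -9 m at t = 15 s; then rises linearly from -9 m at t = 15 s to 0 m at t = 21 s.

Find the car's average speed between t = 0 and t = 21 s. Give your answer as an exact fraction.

38/21 m/s

Average speed = (total path length)/(elapsed time); on a piecewise-linear x-t graph the path length is Σ|Δx|.
0–4 s: |Δx| = |9 − 10| = 1 m
4–10 s: |Δx| = |7 − 9| = 2 m
10–12 s: |Δx| = |12 − 7| = 5 m
12–15 s: |Δx| = |-9 − 12| = 21 m
15–21 s: |Δx| = |0 − -9| = 9 m
Total path = 38 m; average speed = 38/21 = 38/21 m/s.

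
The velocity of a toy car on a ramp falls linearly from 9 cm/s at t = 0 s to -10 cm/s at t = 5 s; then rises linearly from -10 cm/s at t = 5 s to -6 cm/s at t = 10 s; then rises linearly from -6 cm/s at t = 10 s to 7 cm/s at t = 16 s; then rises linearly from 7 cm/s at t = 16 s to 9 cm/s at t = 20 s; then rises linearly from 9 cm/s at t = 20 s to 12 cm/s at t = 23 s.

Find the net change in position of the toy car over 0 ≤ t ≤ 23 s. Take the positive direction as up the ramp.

Displacement is the signed area under the v-t curve.
0–5 s: ½(9 + -10)(5) = -2.5 cm
5–10 s: ½(-10 + -6)(5) = -40 cm
10–16 s: ½(-6 + 7)(6) = 3 cm
16–20 s: ½(7 + 9)(4) = 32 cm
20–23 s: ½(9 + 12)(3) = 31.5 cm
Net displacement = 24 cm

24 cm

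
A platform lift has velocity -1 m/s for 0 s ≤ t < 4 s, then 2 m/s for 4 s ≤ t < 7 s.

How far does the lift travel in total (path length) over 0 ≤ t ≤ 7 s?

Total distance travelled is ∫|v| dt — sum the magnitudes of each area piece.
0–4 s: |-1| × 4 = 4 m
4–7 s: |2| × 3 = 6 m
Total distance = 10 m

10 m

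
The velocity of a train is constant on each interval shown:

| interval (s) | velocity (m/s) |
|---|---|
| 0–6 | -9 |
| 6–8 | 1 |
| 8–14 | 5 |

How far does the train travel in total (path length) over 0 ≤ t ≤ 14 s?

Distance (not displacement) is the total path length: add the absolute areas under v-t.
0–6 s: |-9| × 6 = 54 m
6–8 s: |1| × 2 = 2 m
8–14 s: |5| × 6 = 30 m
Total distance = 86 m

86 m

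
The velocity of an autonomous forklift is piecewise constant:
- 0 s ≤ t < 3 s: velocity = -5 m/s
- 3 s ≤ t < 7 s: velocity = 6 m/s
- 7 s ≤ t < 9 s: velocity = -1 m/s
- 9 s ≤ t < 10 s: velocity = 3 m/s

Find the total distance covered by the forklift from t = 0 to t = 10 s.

44 m

Total distance travelled is ∫|v| dt — sum the magnitudes of each area piece.
0–3 s: |-5| × 3 = 15 m
3–7 s: |6| × 4 = 24 m
7–9 s: |-1| × 2 = 2 m
9–10 s: |3| × 1 = 3 m
Total distance = 44 m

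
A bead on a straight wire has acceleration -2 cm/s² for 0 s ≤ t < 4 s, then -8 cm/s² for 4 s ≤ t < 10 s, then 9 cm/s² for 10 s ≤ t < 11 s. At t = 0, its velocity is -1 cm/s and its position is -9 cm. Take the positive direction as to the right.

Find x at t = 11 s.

On each constant-a segment, Δv = aΔt and Δx = v₀Δt + ½aΔt²; chain segment to segment.
0–4 s: v starts -1 cm/s; Δx = -1·4 + ½·-2·4² = -20 cm; v ends -9 cm/s.
4–10 s: v starts -9 cm/s; Δx = -9·6 + ½·-8·6² = -198 cm; v ends -57 cm/s.
10–11 s: v starts -57 cm/s; Δx = -57·1 + ½·9·1² = -52.5 cm; v ends -48 cm/s.
x(11) = -9 + Σ Δx = -279.5 cm.

-279.5 cm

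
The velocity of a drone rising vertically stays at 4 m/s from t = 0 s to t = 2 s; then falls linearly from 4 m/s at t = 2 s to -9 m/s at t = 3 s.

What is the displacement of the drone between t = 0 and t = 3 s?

5.5 m

Displacement is the signed area under the v-t curve.
0–2 s: 4 × 2 = 8 m
2–3 s: ½(4 + -9)(1) = -2.5 m
Net displacement = 5.5 m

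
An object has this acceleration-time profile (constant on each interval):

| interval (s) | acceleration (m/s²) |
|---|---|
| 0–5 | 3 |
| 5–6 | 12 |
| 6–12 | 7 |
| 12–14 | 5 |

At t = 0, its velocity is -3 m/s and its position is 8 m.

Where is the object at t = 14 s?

460.5 m

On each constant-a segment, Δv = aΔt and Δx = v₀Δt + ½aΔt²; chain segment to segment.
0–5 s: v starts -3 m/s; Δx = -3·5 + ½·3·5² = 22.5 m; v ends 12 m/s.
5–6 s: v starts 12 m/s; Δx = 12·1 + ½·12·1² = 18 m; v ends 24 m/s.
6–12 s: v starts 24 m/s; Δx = 24·6 + ½·7·6² = 270 m; v ends 66 m/s.
12–14 s: v starts 66 m/s; Δx = 66·2 + ½·5·2² = 142 m; v ends 76 m/s.
x(14) = 8 + Σ Δx = 460.5 m.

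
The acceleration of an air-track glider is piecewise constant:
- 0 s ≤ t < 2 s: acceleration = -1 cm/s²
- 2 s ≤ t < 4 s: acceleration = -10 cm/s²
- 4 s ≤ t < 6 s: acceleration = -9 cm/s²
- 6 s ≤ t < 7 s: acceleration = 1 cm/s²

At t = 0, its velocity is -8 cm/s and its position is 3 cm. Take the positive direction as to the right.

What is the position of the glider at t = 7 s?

On each constant-a segment, Δv = aΔt and Δx = v₀Δt + ½aΔt²; chain segment to segment.
0–2 s: v starts -8 cm/s; Δx = -8·2 + ½·-1·2² = -18 cm; v ends -10 cm/s.
2–4 s: v starts -10 cm/s; Δx = -10·2 + ½·-10·2² = -40 cm; v ends -30 cm/s.
4–6 s: v starts -30 cm/s; Δx = -30·2 + ½·-9·2² = -78 cm; v ends -48 cm/s.
6–7 s: v starts -48 cm/s; Δx = -48·1 + ½·1·1² = -47.5 cm; v ends -47 cm/s.
x(7) = 3 + Σ Δx = -180.5 cm.

-180.5 cm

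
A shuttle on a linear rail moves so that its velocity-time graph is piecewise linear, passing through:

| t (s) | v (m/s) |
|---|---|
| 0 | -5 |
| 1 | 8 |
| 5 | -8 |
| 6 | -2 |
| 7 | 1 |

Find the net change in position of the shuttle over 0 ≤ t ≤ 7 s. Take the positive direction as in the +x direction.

Net displacement equals the area under the velocity-time graph (areas below the axis count negative).
0–1 s: ½(-5 + 8)(1) = 1.5 m
1–5 s: ½(8 + -8)(4) = 0 m
5–6 s: ½(-8 + -2)(1) = -5 m
6–7 s: ½(-2 + 1)(1) = -0.5 m
Net displacement = -4 m

-4 m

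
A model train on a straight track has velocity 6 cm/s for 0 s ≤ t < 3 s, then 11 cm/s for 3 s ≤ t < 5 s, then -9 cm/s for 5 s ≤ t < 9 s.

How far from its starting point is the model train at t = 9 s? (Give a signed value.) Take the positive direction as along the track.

4 cm

Net displacement equals the area under the velocity-time graph (areas below the axis count negative).
0–3 s: 6 × 3 = 18 cm
3–5 s: 11 × 2 = 22 cm
5–9 s: -9 × 4 = -36 cm
Net displacement = 4 cm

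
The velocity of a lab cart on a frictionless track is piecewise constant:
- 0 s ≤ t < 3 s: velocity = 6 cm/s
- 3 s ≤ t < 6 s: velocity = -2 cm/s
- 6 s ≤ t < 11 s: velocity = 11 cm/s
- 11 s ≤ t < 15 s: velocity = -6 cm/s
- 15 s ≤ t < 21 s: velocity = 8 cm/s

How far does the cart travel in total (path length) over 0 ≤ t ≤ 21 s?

Distance (not displacement) is the total path length: add the absolute areas under v-t.
0–3 s: |6| × 3 = 18 cm
3–6 s: |-2| × 3 = 6 cm
6–11 s: |11| × 5 = 55 cm
11–15 s: |-6| × 4 = 24 cm
15–21 s: |8| × 6 = 48 cm
Total distance = 151 cm

151 cm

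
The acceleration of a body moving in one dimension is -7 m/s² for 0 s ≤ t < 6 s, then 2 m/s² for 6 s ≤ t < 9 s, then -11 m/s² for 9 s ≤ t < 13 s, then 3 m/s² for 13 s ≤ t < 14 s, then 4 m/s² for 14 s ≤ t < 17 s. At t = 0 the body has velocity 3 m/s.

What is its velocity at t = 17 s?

-62 m/s

Δv equals the area under the a-t graph; then v = v₀ + Δv.
0–6 s: -7 × 6 = -42 m/s
6–9 s: 2 × 3 = 6 m/s
9–13 s: -11 × 4 = -44 m/s
13–14 s: 3 × 1 = 3 m/s
14–17 s: 4 × 3 = 12 m/s
Δv = -65 m/s, so v(17) = 3 + (-65) = -62 m/s.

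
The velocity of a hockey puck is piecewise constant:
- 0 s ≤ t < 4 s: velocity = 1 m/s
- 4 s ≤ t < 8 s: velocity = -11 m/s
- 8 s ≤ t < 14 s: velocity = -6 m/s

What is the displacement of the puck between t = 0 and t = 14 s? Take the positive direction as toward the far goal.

Net displacement equals the area under the velocity-time graph (areas below the axis count negative).
0–4 s: 1 × 4 = 4 m
4–8 s: -11 × 4 = -44 m
8–14 s: -6 × 6 = -36 m
Net displacement = -76 m

-76 m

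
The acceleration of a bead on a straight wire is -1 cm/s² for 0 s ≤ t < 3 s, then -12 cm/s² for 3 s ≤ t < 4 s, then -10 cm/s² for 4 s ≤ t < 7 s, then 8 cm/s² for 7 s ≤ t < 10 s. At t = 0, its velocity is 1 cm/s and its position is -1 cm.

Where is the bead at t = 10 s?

On each constant-a segment, Δv = aΔt and Δx = v₀Δt + ½aΔt²; chain segment to segment.
0–3 s: v starts 1 cm/s; Δx = 1·3 + ½·-1·3² = -1.5 cm; v ends -2 cm/s.
3–4 s: v starts -2 cm/s; Δx = -2·1 + ½·-12·1² = -8 cm; v ends -14 cm/s.
4–7 s: v starts -14 cm/s; Δx = -14·3 + ½·-10·3² = -87 cm; v ends -44 cm/s.
7–10 s: v starts -44 cm/s; Δx = -44·3 + ½·8·3² = -96 cm; v ends -20 cm/s.
x(10) = -1 + Σ Δx = -193.5 cm.

-193.5 cm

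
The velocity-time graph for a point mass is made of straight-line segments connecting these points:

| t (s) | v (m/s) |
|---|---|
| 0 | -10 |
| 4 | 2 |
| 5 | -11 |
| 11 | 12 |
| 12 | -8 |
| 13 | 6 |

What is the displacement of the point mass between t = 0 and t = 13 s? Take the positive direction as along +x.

-16.5 m

Displacement is the signed area under the v-t curve.
0–4 s: ½(-10 + 2)(4) = -16 m
4–5 s: ½(2 + -11)(1) = -4.5 m
5–11 s: ½(-11 + 12)(6) = 3 m
11–12 s: ½(12 + -8)(1) = 2 m
12–13 s: ½(-8 + 6)(1) = -1 m
Net displacement = -16.5 m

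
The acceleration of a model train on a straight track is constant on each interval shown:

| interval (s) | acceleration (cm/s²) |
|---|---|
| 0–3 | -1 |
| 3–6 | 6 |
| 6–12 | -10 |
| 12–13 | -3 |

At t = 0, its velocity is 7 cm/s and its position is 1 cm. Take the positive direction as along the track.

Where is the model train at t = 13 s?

On each constant-a segment, Δv = aΔt and Δx = v₀Δt + ½aΔt²; chain segment to segment.
0–3 s: v starts 7 cm/s; Δx = 7·3 + ½·-1·3² = 16.5 cm; v ends 4 cm/s.
3–6 s: v starts 4 cm/s; Δx = 4·3 + ½·6·3² = 39 cm; v ends 22 cm/s.
6–12 s: v starts 22 cm/s; Δx = 22·6 + ½·-10·6² = -48 cm; v ends -38 cm/s.
12–13 s: v starts -38 cm/s; Δx = -38·1 + ½·-3·1² = -39.5 cm; v ends -41 cm/s.
x(13) = 1 + Σ Δx = -31 cm.

-31 cm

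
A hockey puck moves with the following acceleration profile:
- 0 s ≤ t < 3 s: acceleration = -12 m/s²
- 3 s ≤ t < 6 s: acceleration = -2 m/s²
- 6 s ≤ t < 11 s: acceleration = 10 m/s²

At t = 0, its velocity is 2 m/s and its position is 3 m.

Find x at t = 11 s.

On each constant-a segment, Δv = aΔt and Δx = v₀Δt + ½aΔt²; chain segment to segment.
0–3 s: v starts 2 m/s; Δx = 2·3 + ½·-12·3² = -48 m; v ends -34 m/s.
3–6 s: v starts -34 m/s; Δx = -34·3 + ½·-2·3² = -111 m; v ends -40 m/s.
6–11 s: v starts -40 m/s; Δx = -40·5 + ½·10·5² = -75 m; v ends 10 m/s.
x(11) = 3 + Σ Δx = -231 m.

-231 m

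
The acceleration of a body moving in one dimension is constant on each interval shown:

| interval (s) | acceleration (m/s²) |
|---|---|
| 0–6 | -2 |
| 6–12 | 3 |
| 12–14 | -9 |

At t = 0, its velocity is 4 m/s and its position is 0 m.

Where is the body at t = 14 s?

On each constant-a segment, Δv = aΔt and Δx = v₀Δt + ½aΔt²; chain segment to segment.
0–6 s: v starts 4 m/s; Δx = 4·6 + ½·-2·6² = -12 m; v ends -8 m/s.
6–12 s: v starts -8 m/s; Δx = -8·6 + ½·3·6² = 6 m; v ends 10 m/s.
12–14 s: v starts 10 m/s; Δx = 10·2 + ½·-9·2² = 2 m; v ends -8 m/s.
x(14) = 0 + Σ Δx = -4 m.

-4 m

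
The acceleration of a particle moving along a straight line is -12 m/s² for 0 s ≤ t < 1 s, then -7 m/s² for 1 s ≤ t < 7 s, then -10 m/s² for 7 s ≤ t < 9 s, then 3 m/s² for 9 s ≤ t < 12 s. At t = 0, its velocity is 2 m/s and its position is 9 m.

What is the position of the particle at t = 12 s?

On each constant-a segment, Δv = aΔt and Δx = v₀Δt + ½aΔt²; chain segment to segment.
0–1 s: v starts 2 m/s; Δx = 2·1 + ½·-12·1² = -4 m; v ends -10 m/s.
1–7 s: v starts -10 m/s; Δx = -10·6 + ½·-7·6² = -186 m; v ends -52 m/s.
7–9 s: v starts -52 m/s; Δx = -52·2 + ½·-10·2² = -124 m; v ends -72 m/s.
9–12 s: v starts -72 m/s; Δx = -72·3 + ½·3·3² = -202.5 m; v ends -63 m/s.
x(12) = 9 + Σ Δx = -507.5 m.

-507.5 m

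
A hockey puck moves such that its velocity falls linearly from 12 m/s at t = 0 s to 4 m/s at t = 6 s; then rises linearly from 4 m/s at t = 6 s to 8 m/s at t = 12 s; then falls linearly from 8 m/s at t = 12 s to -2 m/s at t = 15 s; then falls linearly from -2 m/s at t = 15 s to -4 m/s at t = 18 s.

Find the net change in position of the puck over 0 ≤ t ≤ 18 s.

84 m

Displacement is the signed area under the v-t curve.
0–6 s: ½(12 + 4)(6) = 48 m
6–12 s: ½(4 + 8)(6) = 36 m
12–15 s: ½(8 + -2)(3) = 9 m
15–18 s: ½(-2 + -4)(3) = -9 m
Net displacement = 84 m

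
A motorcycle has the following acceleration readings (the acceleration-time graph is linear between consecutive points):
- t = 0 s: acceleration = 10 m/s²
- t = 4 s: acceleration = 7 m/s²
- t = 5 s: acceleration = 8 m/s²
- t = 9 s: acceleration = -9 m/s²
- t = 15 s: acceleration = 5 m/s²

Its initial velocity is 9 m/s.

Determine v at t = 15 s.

Δv equals the area under the a-t graph; then v = v₀ + Δv.
0–4 s: ½(10 + 7)(4) = 34 m/s
4–5 s: ½(7 + 8)(1) = 7.5 m/s
5–9 s: ½(8 + -9)(4) = -2 m/s
9–15 s: ½(-9 + 5)(6) = -12 m/s
Δv = 27.5 m/s, so v(15) = 9 + (27.5) = 36.5 m/s.

36.5 m/s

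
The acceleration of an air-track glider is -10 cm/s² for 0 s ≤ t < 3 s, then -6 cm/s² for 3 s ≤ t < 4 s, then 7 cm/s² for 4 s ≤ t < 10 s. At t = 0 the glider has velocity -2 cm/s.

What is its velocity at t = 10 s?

Δv equals the area under the a-t graph; then v = v₀ + Δv.
0–3 s: -10 × 3 = -30 cm/s
3–4 s: -6 × 1 = -6 cm/s
4–10 s: 7 × 6 = 42 cm/s
Δv = 6 cm/s, so v(10) = -2 + (6) = 4 cm/s.

4 cm/s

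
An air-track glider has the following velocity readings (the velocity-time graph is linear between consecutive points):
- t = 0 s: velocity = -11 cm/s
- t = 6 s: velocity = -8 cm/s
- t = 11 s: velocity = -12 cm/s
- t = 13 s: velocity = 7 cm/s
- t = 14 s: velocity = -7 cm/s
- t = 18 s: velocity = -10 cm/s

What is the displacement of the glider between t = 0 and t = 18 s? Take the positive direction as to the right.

-146 cm

Net displacement equals the area under the velocity-time graph (areas below the axis count negative).
0–6 s: ½(-11 + -8)(6) = -57 cm
6–11 s: ½(-8 + -12)(5) = -50 cm
11–13 s: ½(-12 + 7)(2) = -5 cm
13–14 s: ½(7 + -7)(1) = 0 cm
14–18 s: ½(-7 + -10)(4) = -34 cm
Net displacement = -146 cm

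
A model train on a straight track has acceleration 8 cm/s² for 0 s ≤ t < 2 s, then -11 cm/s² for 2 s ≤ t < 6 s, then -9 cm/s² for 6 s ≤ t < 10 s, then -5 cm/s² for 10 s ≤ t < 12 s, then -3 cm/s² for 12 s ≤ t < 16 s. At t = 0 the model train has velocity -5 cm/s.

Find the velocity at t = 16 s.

Δv equals the area under the a-t graph; then v = v₀ + Δv.
0–2 s: 8 × 2 = 16 cm/s
2–6 s: -11 × 4 = -44 cm/s
6–10 s: -9 × 4 = -36 cm/s
10–12 s: -5 × 2 = -10 cm/s
12–16 s: -3 × 4 = -12 cm/s
Δv = -86 cm/s, so v(16) = -5 + (-86) = -91 cm/s.

-91 cm/s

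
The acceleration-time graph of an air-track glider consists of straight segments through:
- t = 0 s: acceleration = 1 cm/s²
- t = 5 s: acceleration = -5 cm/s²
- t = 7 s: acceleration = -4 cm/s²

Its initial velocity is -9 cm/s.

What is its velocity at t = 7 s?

Δv equals the area under the a-t graph; then v = v₀ + Δv.
0–5 s: ½(1 + -5)(5) = -10 cm/s
5–7 s: ½(-5 + -4)(2) = -9 cm/s
Δv = -19 cm/s, so v(7) = -9 + (-19) = -28 cm/s.

-28 cm/s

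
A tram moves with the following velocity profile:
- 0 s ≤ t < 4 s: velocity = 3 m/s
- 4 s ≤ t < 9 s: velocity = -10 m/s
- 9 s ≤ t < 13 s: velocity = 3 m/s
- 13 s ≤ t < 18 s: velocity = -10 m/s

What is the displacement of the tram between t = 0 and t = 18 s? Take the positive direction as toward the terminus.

Net displacement equals the area under the velocity-time graph (areas below the axis count negative).
0–4 s: 3 × 4 = 12 m
4–9 s: -10 × 5 = -50 m
9–13 s: 3 × 4 = 12 m
13–18 s: -10 × 5 = -50 m
Net displacement = -76 m

-76 m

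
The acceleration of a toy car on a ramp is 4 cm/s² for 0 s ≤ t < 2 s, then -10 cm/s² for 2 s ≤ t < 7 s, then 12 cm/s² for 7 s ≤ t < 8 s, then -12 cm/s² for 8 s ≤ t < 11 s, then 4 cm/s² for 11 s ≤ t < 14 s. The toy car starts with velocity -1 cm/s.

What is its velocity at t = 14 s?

Δv equals the area under the a-t graph; then v = v₀ + Δv.
0–2 s: 4 × 2 = 8 cm/s
2–7 s: -10 × 5 = -50 cm/s
7–8 s: 12 × 1 = 12 cm/s
8–11 s: -12 × 3 = -36 cm/s
11–14 s: 4 × 3 = 12 cm/s
Δv = -54 cm/s, so v(14) = -1 + (-54) = -55 cm/s.

-55 cm/s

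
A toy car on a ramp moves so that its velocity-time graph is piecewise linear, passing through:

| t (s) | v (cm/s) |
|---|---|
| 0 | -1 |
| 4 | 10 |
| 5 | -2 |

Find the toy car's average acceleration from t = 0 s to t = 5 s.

Average acceleration = Δv/Δt = (-2 − -1)/(5 − 0) = -0.2 cm/s².

-0.2 cm/s²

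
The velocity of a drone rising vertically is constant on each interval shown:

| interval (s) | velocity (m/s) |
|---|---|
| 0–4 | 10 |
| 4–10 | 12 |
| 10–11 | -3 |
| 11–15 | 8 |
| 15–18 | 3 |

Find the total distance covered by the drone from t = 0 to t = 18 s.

Total distance travelled is ∫|v| dt — sum the magnitudes of each area piece.
0–4 s: |10| × 4 = 40 m
4–10 s: |12| × 6 = 72 m
10–11 s: |-3| × 1 = 3 m
11–15 s: |8| × 4 = 32 m
15–18 s: |3| × 3 = 9 m
Total distance = 156 m

156 m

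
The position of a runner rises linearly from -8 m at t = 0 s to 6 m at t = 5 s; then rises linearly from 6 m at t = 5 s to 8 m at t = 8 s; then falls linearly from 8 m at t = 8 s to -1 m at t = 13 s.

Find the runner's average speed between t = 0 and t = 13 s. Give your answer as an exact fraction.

25/13 m/s

Average speed = (total path length)/(elapsed time); on a piecewise-linear x-t graph the path length is Σ|Δx|.
0–5 s: |Δx| = |6 − -8| = 14 m
5–8 s: |Δx| = |8 − 6| = 2 m
8–13 s: |Δx| = |-1 − 8| = 9 m
Total path = 25 m; average speed = 25/13 = 25/13 m/s.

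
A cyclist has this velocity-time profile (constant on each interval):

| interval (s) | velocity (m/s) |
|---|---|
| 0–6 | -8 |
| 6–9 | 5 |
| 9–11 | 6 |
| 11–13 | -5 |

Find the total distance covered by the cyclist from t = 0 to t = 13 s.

Total distance travelled is ∫|v| dt — sum the magnitudes of each area piece.
0–6 s: |-8| × 6 = 48 m
6–9 s: |5| × 3 = 15 m
9–11 s: |6| × 2 = 12 m
11–13 s: |-5| × 2 = 10 m
Total distance = 85 m

85 m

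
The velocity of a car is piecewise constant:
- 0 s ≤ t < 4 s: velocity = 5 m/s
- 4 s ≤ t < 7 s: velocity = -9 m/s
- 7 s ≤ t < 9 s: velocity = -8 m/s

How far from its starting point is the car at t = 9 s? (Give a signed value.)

Displacement is the signed area under the v-t curve.
0–4 s: 5 × 4 = 20 m
4–7 s: -9 × 3 = -27 m
7–9 s: -8 × 2 = -16 m
Net displacement = -23 m

-23 m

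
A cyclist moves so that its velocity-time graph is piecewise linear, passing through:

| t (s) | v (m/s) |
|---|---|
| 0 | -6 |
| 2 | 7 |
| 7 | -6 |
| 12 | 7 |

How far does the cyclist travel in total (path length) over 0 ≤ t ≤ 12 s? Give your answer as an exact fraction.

Distance (not displacement) is the total path length: add the absolute areas under v-t.
0–2 s: v = 0 at t = 12/13 s; triangle areas 36/13 + 49/13 = 85/13 m
2–7 s: v = 0 at t = 61/13 s; triangle areas 245/26 + 90/13 = 425/26 m
7–12 s: v = 0 at t = 121/13 s; triangle areas 90/13 + 245/26 = 425/26 m
Total distance = 510/13 m

510/13 m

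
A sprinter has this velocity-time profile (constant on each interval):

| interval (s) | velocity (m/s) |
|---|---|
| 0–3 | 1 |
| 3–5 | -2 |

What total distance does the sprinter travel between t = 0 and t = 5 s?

7 m

Distance (not displacement) is the total path length: add the absolute areas under v-t.
0–3 s: |1| × 3 = 3 m
3–5 s: |-2| × 2 = 4 m
Total distance = 7 m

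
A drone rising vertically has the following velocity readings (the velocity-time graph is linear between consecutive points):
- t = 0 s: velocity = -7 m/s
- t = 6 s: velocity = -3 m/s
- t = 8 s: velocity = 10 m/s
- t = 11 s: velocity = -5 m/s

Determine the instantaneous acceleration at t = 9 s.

-5 m/s²

Acceleration is the slope of the v-t graph on 8–11 s: (-5 − 10)/(11 − 8) = -5 m/s².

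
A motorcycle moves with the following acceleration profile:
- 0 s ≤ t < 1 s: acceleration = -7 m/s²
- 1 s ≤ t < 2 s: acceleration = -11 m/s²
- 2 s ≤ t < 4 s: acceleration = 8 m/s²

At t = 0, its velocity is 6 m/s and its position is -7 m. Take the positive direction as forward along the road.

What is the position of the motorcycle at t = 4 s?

-19 m

On each constant-a segment, Δv = aΔt and Δx = v₀Δt + ½aΔt²; chain segment to segment.
0–1 s: v starts 6 m/s; Δx = 6·1 + ½·-7·1² = 2.5 m; v ends -1 m/s.
1–2 s: v starts -1 m/s; Δx = -1·1 + ½·-11·1² = -6.5 m; v ends -12 m/s.
2–4 s: v starts -12 m/s; Δx = -12·2 + ½·8·2² = -8 m; v ends 4 m/s.
x(4) = -7 + Σ Δx = -19 m.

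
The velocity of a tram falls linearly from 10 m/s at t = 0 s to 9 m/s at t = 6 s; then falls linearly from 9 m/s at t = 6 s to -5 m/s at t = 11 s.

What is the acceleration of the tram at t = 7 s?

-2.8 m/s²

Acceleration is the slope of the v-t graph on 6–11 s: (-5 − 9)/(11 − 6) = -2.8 m/s².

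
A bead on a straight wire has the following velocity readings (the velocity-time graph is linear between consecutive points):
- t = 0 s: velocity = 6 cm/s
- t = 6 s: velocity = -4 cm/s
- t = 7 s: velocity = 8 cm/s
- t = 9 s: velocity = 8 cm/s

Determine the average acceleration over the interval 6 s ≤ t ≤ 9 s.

Average acceleration = Δv/Δt = (8 − -4)/(9 − 6) = 4 cm/s².

4 cm/s²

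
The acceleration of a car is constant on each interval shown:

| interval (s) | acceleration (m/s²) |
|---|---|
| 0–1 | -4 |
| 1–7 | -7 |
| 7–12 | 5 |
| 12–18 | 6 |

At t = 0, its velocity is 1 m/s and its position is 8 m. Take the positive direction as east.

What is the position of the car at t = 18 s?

On each constant-a segment, Δv = aΔt and Δx = v₀Δt + ½aΔt²; chain segment to segment.
0–1 s: v starts 1 m/s; Δx = 1·1 + ½·-4·1² = -1 m; v ends -3 m/s.
1–7 s: v starts -3 m/s; Δx = -3·6 + ½·-7·6² = -144 m; v ends -45 m/s.
7–12 s: v starts -45 m/s; Δx = -45·5 + ½·5·5² = -162.5 m; v ends -20 m/s.
12–18 s: v starts -20 m/s; Δx = -20·6 + ½·6·6² = -12 m; v ends 16 m/s.
x(18) = 8 + Σ Δx = -311.5 m.

-311.5 m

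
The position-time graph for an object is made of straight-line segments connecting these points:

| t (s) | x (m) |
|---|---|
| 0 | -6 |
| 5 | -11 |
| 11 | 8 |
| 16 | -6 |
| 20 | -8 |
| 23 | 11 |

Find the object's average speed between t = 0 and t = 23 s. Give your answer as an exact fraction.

Average speed = (total path length)/(elapsed time); on a piecewise-linear x-t graph the path length is Σ|Δx|.
0–5 s: |Δx| = |-11 − -6| = 5 m
5–11 s: |Δx| = |8 − -11| = 19 m
11–16 s: |Δx| = |-6 − 8| = 14 m
16–20 s: |Δx| = |-8 − -6| = 2 m
20–23 s: |Δx| = |11 − -8| = 19 m
Total path = 59 m; average speed = 59/23 = 59/23 m/s.

59/23 m/s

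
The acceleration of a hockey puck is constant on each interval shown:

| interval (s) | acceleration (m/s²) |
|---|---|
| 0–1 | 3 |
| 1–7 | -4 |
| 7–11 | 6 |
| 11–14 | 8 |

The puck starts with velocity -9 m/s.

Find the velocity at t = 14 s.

18 m/s

Δv equals the area under the a-t graph; then v = v₀ + Δv.
0–1 s: 3 × 1 = 3 m/s
1–7 s: -4 × 6 = -24 m/s
7–11 s: 6 × 4 = 24 m/s
11–14 s: 8 × 3 = 24 m/s
Δv = 27 m/s, so v(14) = -9 + (27) = 18 m/s.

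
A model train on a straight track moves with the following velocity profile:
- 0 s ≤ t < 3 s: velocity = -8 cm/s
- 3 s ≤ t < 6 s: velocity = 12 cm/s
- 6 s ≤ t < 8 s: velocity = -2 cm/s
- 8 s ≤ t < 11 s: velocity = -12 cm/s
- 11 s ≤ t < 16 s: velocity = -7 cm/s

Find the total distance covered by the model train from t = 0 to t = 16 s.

135 cm

Distance (not displacement) is the total path length: add the absolute areas under v-t.
0–3 s: |-8| × 3 = 24 cm
3–6 s: |12| × 3 = 36 cm
6–8 s: |-2| × 2 = 4 cm
8–11 s: |-12| × 3 = 36 cm
11–16 s: |-7| × 5 = 35 cm
Total distance = 135 cm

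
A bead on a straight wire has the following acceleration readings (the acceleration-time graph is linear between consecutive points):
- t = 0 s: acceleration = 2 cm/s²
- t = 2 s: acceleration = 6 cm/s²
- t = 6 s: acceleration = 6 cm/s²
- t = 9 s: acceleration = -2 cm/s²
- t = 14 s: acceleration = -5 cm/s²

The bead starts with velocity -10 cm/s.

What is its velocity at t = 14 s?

Δv equals the area under the a-t graph; then v = v₀ + Δv.
0–2 s: ½(2 + 6)(2) = 8 cm/s
2–6 s: 6 × 4 = 24 cm/s
6–9 s: ½(6 + -2)(3) = 6 cm/s
9–14 s: ½(-2 + -5)(5) = -17.5 cm/s
Δv = 20.5 cm/s, so v(14) = -10 + (20.5) = 10.5 cm/s.

10.5 cm/s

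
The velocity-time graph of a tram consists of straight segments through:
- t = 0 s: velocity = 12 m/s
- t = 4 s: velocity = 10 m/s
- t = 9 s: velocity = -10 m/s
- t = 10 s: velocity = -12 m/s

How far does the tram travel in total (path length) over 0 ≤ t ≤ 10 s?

80 m

Total distance travelled is ∫|v| dt — sum the magnitudes of each area piece.
0–4 s: |½(12 + 10)(4)| = 44 m
4–9 s: v = 0 at t = 6.5 s; triangle areas 12.5 + 12.5 = 25 m
9–10 s: |½(-10 + -12)(1)| = 11 m
Total distance = 80 m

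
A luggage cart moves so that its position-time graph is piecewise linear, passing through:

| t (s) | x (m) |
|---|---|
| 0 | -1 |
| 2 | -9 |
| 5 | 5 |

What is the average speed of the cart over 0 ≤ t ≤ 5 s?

4.4 m/s

Average speed = (total path length)/(elapsed time); on a piecewise-linear x-t graph the path length is Σ|Δx|.
0–2 s: |Δx| = |-9 − -1| = 8 m
2–5 s: |Δx| = |5 − -9| = 14 m
Total path = 22 m; average speed = 22/5 = 4.4 m/s.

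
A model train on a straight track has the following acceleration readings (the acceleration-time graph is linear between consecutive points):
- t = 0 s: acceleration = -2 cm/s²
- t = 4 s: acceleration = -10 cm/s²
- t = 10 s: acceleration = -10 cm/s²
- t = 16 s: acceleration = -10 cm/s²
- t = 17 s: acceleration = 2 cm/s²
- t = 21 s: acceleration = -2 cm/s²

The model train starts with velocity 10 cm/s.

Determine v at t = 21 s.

-138 cm/s

Δv equals the area under the a-t graph; then v = v₀ + Δv.
0–4 s: ½(-2 + -10)(4) = -24 cm/s
4–10 s: -10 × 6 = -60 cm/s
10–16 s: -10 × 6 = -60 cm/s
16–17 s: ½(-10 + 2)(1) = -4 cm/s
17–21 s: ½(2 + -2)(4) = 0 cm/s
Δv = -148 cm/s, so v(21) = 10 + (-148) = -138 cm/s.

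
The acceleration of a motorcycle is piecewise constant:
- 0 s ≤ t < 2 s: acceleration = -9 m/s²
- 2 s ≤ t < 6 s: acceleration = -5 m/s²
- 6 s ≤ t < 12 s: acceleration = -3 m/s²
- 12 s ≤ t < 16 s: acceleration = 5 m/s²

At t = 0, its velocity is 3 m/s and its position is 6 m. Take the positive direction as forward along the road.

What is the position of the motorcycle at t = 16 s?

-542 m

On each constant-a segment, Δv = aΔt and Δx = v₀Δt + ½aΔt²; chain segment to segment.
0–2 s: v starts 3 m/s; Δx = 3·2 + ½·-9·2² = -12 m; v ends -15 m/s.
2–6 s: v starts -15 m/s; Δx = -15·4 + ½·-5·4² = -100 m; v ends -35 m/s.
6–12 s: v starts -35 m/s; Δx = -35·6 + ½·-3·6² = -264 m; v ends -53 m/s.
12–16 s: v starts -53 m/s; Δx = -53·4 + ½·5·4² = -172 m; v ends -33 m/s.
x(16) = 6 + Σ Δx = -542 m.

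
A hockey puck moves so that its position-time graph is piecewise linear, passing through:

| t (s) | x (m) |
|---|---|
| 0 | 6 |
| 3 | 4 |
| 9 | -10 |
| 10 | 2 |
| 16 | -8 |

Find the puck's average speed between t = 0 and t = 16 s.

2.375 m/s

Average speed = (total path length)/(elapsed time); on a piecewise-linear x-t graph the path length is Σ|Δx|.
0–3 s: |Δx| = |4 − 6| = 2 m
3–9 s: |Δx| = |-10 − 4| = 14 m
9–10 s: |Δx| = |2 − -10| = 12 m
10–16 s: |Δx| = |-8 − 2| = 10 m
Total path = 38 m; average speed = 38/16 = 2.375 m/s.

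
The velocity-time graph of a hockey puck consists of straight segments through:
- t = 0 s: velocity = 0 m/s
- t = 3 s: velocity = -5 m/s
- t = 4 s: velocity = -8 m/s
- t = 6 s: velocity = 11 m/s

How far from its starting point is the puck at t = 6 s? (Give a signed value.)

Displacement is the signed area under the v-t curve.
0–3 s: ½(0 + -5)(3) = -7.5 m
3–4 s: ½(-5 + -8)(1) = -6.5 m
4–6 s: ½(-8 + 11)(2) = 3 m
Net displacement = -11 m

-11 m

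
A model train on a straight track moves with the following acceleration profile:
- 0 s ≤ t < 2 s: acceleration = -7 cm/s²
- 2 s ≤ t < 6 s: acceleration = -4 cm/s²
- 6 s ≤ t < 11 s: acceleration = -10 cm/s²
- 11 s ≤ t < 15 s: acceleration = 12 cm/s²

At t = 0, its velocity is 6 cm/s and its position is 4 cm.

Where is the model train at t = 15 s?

-507 cm

On each constant-a segment, Δv = aΔt and Δx = v₀Δt + ½aΔt²; chain segment to segment.
0–2 s: v starts 6 cm/s; Δx = 6·2 + ½·-7·2² = -2 cm; v ends -8 cm/s.
2–6 s: v starts -8 cm/s; Δx = -8·4 + ½·-4·4² = -64 cm; v ends -24 cm/s.
6–11 s: v starts -24 cm/s; Δx = -24·5 + ½·-10·5² = -245 cm; v ends -74 cm/s.
11–15 s: v starts -74 cm/s; Δx = -74·4 + ½·12·4² = -200 cm; v ends -26 cm/s.
x(15) = 4 + Σ Δx = -507 cm.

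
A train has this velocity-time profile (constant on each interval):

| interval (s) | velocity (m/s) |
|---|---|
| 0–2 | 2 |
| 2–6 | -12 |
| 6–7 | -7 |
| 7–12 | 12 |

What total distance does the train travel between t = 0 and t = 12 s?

119 m

Total distance travelled is ∫|v| dt — sum the magnitudes of each area piece.
0–2 s: |2| × 2 = 4 m
2–6 s: |-12| × 4 = 48 m
6–7 s: |-7| × 1 = 7 m
7–12 s: |12| × 5 = 60 m
Total distance = 119 m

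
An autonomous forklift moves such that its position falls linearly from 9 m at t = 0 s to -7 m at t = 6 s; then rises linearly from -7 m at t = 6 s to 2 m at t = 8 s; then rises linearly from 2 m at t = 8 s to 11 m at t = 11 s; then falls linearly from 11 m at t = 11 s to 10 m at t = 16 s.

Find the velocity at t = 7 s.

Velocity is the slope of the x-t graph on 6–8 s: (2 − -7)/(8 − 6) = 4.5 m/s.

4.5 m/s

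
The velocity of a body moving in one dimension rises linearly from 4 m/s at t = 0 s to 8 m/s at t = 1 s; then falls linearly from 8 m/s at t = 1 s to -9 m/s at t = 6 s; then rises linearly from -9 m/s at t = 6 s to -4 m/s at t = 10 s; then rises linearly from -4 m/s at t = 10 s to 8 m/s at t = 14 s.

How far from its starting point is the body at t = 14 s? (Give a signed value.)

Displacement is the signed area under the v-t curve.
0–1 s: ½(4 + 8)(1) = 6 m
1–6 s: ½(8 + -9)(5) = -2.5 m
6–10 s: ½(-9 + -4)(4) = -26 m
10–14 s: ½(-4 + 8)(4) = 8 m
Net displacement = -14.5 m

-14.5 m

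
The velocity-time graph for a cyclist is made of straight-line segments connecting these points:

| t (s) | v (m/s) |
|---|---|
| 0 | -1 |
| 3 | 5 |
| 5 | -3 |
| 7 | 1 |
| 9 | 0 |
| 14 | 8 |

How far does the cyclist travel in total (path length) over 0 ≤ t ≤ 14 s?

34.25 m

Distance (not displacement) is the total path length: add the absolute areas under v-t.
0–3 s: v = 0 at t = 0.5 s; triangle areas 0.25 + 6.25 = 6.5 m
3–5 s: v = 0 at t = 4.25 s; triangle areas 3.125 + 1.125 = 4.25 m
5–7 s: v = 0 at t = 6.5 s; triangle areas 2.25 + 0.25 = 2.5 m
7–9 s: |½(1 + 0)(2)| = 1 m
9–14 s: |½(0 + 8)(5)| = 20 m
Total distance = 34.25 m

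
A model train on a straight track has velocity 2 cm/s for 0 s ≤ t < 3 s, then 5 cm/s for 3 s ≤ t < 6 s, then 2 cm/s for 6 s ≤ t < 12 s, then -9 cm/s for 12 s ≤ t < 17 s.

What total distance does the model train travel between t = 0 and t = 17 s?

Distance (not displacement) is the total path length: add the absolute areas under v-t.
0–3 s: |2| × 3 = 6 cm
3–6 s: |5| × 3 = 15 cm
6–12 s: |2| × 6 = 12 cm
12–17 s: |-9| × 5 = 45 cm
Total distance = 78 cm

78 cm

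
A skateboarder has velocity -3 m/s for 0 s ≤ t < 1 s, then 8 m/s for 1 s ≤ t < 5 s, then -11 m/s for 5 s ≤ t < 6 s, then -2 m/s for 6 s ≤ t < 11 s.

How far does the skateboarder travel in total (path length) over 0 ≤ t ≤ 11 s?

56 m

Distance (not displacement) is the total path length: add the absolute areas under v-t.
0–1 s: |-3| × 1 = 3 m
1–5 s: |8| × 4 = 32 m
5–6 s: |-11| × 1 = 11 m
6–11 s: |-2| × 5 = 10 m
Total distance = 56 m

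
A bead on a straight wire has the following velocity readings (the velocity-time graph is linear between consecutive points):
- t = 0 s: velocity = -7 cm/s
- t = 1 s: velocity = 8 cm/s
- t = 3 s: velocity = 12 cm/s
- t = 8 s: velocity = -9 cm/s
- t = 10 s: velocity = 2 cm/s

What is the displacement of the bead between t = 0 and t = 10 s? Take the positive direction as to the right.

21 cm

Net displacement equals the area under the velocity-time graph (areas below the axis count negative).
0–1 s: ½(-7 + 8)(1) = 0.5 cm
1–3 s: ½(8 + 12)(2) = 20 cm
3–8 s: ½(12 + -9)(5) = 7.5 cm
8–10 s: ½(-9 + 2)(2) = -7 cm
Net displacement = 21 cm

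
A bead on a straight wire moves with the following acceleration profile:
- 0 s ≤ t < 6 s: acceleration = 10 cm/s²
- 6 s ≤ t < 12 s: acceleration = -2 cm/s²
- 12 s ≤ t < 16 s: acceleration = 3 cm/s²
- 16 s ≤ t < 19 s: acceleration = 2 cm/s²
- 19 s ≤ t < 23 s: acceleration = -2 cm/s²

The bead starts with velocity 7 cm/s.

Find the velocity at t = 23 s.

65 cm/s

Δv equals the area under the a-t graph; then v = v₀ + Δv.
0–6 s: 10 × 6 = 60 cm/s
6–12 s: -2 × 6 = -12 cm/s
12–16 s: 3 × 4 = 12 cm/s
16–19 s: 2 × 3 = 6 cm/s
19–23 s: -2 × 4 = -8 cm/s
Δv = 58 cm/s, so v(23) = 7 + (58) = 65 cm/s.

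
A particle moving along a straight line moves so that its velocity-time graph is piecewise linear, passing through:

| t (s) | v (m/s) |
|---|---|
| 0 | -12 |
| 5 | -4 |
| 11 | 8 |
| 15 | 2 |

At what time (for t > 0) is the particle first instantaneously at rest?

v changes sign on 5–11 s (from -4 to 8); the graph is linear there, so v = 0 at t = 5 + (4)·(11 − 5)/(8 − -4) = 7 s.

t = 7 s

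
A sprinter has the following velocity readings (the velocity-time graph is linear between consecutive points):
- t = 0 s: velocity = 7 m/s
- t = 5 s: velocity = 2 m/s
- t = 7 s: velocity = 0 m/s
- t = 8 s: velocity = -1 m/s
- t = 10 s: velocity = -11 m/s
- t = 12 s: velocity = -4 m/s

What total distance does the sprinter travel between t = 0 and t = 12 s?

Distance (not displacement) is the total path length: add the absolute areas under v-t.
0–5 s: |½(7 + 2)(5)| = 22.5 m
5–7 s: |½(2 + 0)(2)| = 2 m
7–8 s: |½(0 + -1)(1)| = 0.5 m
8–10 s: |½(-1 + -11)(2)| = 12 m
10–12 s: |½(-11 + -4)(2)| = 15 m
Total distance = 52 m

52 m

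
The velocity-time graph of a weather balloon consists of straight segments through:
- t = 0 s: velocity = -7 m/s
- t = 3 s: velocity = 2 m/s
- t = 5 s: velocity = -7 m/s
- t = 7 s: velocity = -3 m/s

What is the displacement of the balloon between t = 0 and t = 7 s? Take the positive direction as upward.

Displacement is the signed area under the v-t curve.
0–3 s: ½(-7 + 2)(3) = -7.5 m
3–5 s: ½(2 + -7)(2) = -5 m
5–7 s: ½(-7 + -3)(2) = -10 m
Net displacement = -22.5 m

-22.5 m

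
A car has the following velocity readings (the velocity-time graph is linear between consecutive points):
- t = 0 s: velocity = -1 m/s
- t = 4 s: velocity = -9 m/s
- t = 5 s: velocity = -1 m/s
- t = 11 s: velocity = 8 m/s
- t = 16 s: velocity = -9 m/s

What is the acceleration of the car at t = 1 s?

Acceleration is the slope of the v-t graph on 0–4 s: (-9 − -1)/(4 − 0) = -2 m/s².

-2 m/s²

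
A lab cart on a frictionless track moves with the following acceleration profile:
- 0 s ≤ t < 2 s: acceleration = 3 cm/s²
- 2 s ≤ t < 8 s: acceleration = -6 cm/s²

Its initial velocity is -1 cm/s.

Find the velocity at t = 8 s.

-31 cm/s

Δv equals the area under the a-t graph; then v = v₀ + Δv.
0–2 s: 3 × 2 = 6 cm/s
2–8 s: -6 × 6 = -36 cm/s
Δv = -30 cm/s, so v(8) = -1 + (-30) = -31 cm/s.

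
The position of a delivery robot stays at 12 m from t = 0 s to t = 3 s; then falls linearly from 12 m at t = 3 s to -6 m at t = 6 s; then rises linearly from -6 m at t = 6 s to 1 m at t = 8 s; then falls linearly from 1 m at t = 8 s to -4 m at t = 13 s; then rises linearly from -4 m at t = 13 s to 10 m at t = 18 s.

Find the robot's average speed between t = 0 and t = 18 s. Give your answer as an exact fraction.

Average speed = (total path length)/(elapsed time); on a piecewise-linear x-t graph the path length is Σ|Δx|.
0–3 s: |Δx| = |12 − 12| = 0 m
3–6 s: |Δx| = |-6 − 12| = 18 m
6–8 s: |Δx| = |1 − -6| = 7 m
8–13 s: |Δx| = |-4 − 1| = 5 m
13–18 s: |Δx| = |10 − -4| = 14 m
Total path = 44 m; average speed = 44/18 = 22/9 m/s.

22/9 m/s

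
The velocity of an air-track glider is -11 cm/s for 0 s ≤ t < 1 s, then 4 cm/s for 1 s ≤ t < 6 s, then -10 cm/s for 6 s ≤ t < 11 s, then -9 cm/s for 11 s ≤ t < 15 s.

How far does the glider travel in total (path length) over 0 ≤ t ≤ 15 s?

Distance (not displacement) is the total path length: add the absolute areas under v-t.
0–1 s: |-11| × 1 = 11 cm
1–6 s: |4| × 5 = 20 cm
6–11 s: |-10| × 5 = 50 cm
11–15 s: |-9| × 4 = 36 cm
Total distance = 117 cm

117 cm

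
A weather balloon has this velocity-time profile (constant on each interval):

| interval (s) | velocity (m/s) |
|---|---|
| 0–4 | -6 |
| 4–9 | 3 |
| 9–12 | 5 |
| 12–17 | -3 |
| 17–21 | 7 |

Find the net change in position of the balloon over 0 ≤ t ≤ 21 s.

Net displacement equals the area under the velocity-time graph (areas below the axis count negative).
0–4 s: -6 × 4 = -24 m
4–9 s: 3 × 5 = 15 m
9–12 s: 5 × 3 = 15 m
12–17 s: -3 × 5 = -15 m
17–21 s: 7 × 4 = 28 m
Net displacement = 19 m

19 m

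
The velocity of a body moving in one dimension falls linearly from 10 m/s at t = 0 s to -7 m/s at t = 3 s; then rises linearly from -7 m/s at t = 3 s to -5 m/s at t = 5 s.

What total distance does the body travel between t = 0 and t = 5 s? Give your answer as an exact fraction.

Total distance travelled is ∫|v| dt — sum the magnitudes of each area piece.
0–3 s: v = 0 at t = 30/17 s; triangle areas 150/17 + 147/34 = 447/34 m
3–5 s: |½(-7 + -5)(2)| = 12 m
Total distance = 855/34 m

855/34 m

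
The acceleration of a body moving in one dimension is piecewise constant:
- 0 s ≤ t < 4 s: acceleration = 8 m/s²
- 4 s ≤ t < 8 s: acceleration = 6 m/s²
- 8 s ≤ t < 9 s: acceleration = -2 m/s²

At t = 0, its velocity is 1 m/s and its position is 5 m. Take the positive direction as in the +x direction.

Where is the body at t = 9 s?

309 m

On each constant-a segment, Δv = aΔt and Δx = v₀Δt + ½aΔt²; chain segment to segment.
0–4 s: v starts 1 m/s; Δx = 1·4 + ½·8·4² = 68 m; v ends 33 m/s.
4–8 s: v starts 33 m/s; Δx = 33·4 + ½·6·4² = 180 m; v ends 57 m/s.
8–9 s: v starts 57 m/s; Δx = 57·1 + ½·-2·1² = 56 m; v ends 55 m/s.
x(9) = 5 + Σ Δx = 309 m.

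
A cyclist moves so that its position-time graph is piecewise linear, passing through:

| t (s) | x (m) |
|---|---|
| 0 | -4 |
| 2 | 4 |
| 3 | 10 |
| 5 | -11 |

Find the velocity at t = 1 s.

4 m/s

Velocity is the slope of the x-t graph on 0–2 s: (4 − -4)/(2 − 0) = 4 m/s.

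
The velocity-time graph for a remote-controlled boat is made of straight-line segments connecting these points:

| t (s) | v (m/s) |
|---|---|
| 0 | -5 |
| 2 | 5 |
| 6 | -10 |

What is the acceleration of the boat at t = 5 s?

Acceleration is the slope of the v-t graph on 2–6 s: (-10 − 5)/(6 − 2) = -3.75 m/s².

-3.75 m/s²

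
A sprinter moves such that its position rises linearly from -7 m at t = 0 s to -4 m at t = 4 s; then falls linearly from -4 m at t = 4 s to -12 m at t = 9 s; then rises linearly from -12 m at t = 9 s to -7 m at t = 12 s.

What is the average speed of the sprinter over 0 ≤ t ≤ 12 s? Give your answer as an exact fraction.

4/3 m/s

Average speed = (total path length)/(elapsed time); on a piecewise-linear x-t graph the path length is Σ|Δx|.
0–4 s: |Δx| = |-4 − -7| = 3 m
4–9 s: |Δx| = |-12 − -4| = 8 m
9–12 s: |Δx| = |-7 − -12| = 5 m
Total path = 16 m; average speed = 16/12 = 4/3 m/s.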